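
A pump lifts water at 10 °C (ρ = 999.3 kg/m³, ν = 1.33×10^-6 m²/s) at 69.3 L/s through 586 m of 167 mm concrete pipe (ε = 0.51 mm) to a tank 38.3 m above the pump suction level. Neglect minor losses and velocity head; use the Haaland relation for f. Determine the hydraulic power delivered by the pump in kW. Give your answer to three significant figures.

V = 4Q/(πD²) = 3.164 m/s; Re = 3.97×10^5; ε/D = 0.00305; f = 0.02665
h_f = f(L/D)V²/2g = 47.71 m
Total head H = z + h_f = 38.3 + 47.71 = 86.01 m
P_hyd = ρgQH = 999.3·9.81·0.0693·86.01 = 58.43 kW

P_hyd ≈ 58.4 kW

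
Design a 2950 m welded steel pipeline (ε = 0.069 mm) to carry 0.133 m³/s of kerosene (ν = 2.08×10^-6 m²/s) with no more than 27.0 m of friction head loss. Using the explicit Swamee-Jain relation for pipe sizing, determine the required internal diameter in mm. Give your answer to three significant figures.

D ≈ 310 mm

Swamee-Jain (Type III): D = 0.66·[ε^1.25·(LQ²/(gh_f))^4.75 + ν·Q^9.4·(L/(gh_f))^5.2]^0.04
LQ²/(gh_f) = 0.1970; L/(gh_f) = 11.14
Term 1 = ε^1.25·(…)^4.75 = 2.80×10^-9; Term 2 = ν·Q^9.4·(…)^5.2 = 3.35×10^-9
D = 0.66·(2.80×10^-9 + 3.35×10^-9)^0.04 = 0.3098 m = 310 mm
Check: V = 1.76 m/s, Re = 2.63×10^5, f = 0.01673, h_f = 25.3 m ≈ 27.0 m ✓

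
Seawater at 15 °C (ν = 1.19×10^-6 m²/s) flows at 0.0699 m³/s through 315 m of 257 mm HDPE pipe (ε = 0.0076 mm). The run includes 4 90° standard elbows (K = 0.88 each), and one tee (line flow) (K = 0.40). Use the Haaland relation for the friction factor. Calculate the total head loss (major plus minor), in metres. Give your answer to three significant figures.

H_L ≈ 2.03 m

V = 4Q/(πD²) = 1.347 m/s; V²/2g = 0.09254 m
Re = 2.91×10^5, ε/D = 2.96×10^-5 → f = 0.01467 (Haaland)
Major: h_f = f(L/D)·V²/2g = 0.01467·1226·0.09254 = 1.664 m
Minor: ΣK = 3.92; h_m = ΣK·V²/2g = 0.3628 m
Total H_L = 1.664 + 0.3628 = 2.027 m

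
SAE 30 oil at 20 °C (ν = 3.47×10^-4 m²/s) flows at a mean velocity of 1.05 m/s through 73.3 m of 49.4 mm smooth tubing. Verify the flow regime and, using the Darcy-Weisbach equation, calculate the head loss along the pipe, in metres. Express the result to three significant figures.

h_f ≈ 35.7 m

Re = VD/ν = 1.05·0.04940/3.47×10^-4 = 149 → laminar (Re < 2300)
f = 64/Re = 0.4281
h_f = f(L/D)V²/(2g) = 0.4281·(73.3/0.04940)·1.05²/(2·9.81) = 35.70 m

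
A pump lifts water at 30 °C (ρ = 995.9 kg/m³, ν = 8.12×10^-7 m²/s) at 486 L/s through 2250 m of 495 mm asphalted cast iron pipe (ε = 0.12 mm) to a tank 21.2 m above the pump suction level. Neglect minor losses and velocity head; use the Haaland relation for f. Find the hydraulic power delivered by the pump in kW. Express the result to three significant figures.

V = 4Q/(πD²) = 2.525 m/s; Re = 1.54×10^6; ε/D = 2.42×10^-4; f = 0.01481
h_f = f(L/D)V²/2g = 21.88 m
Total head H = z + h_f = 21.2 + 21.88 = 43.08 m
P_hyd = ρgQH = 995.9·9.81·0.486·43.08 = 204.5 kW

P_hyd ≈ 205 kW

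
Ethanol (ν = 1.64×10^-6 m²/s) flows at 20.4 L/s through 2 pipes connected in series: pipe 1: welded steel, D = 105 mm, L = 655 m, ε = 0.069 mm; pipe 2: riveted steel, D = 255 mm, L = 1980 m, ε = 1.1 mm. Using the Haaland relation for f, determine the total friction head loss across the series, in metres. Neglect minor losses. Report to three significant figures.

H ≈ 37.0 m

Pipe 1: V = 2.356 m/s, Re = 1.51×10^5, ε/D = 6.57×10^-4, f = 0.01987, h_1 = f(L/D)V²/2g = 35.06 m
Pipe 2: V = 0.3994 m/s, Re = 6.21×10^4, ε/D = 0.00431, f = 0.03058, h_2 = f(L/D)V²/2g = 1.931 m
Series → Q common, losses add: H = Σh = 36.99 m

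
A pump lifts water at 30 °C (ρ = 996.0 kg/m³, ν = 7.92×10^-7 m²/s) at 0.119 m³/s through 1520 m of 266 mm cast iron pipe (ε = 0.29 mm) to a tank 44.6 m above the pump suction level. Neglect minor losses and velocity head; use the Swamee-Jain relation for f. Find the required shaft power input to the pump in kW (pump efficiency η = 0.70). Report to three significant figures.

P_shaft ≈ 120 kW

V = 4Q/(πD²) = 2.141 m/s; Re = 7.19×10^5; ε/D = 0.00109; f = 0.02055
h_f = f(L/D)V²/2g = 27.45 m
Total head H = z + h_f = 44.6 + 27.45 = 72.05 m
P_hyd = ρgQH = 996.0·9.81·0.119·72.05 = 83.77 kW
P_shaft = P_hyd/η = 83.77/0.70 = 119.7 kW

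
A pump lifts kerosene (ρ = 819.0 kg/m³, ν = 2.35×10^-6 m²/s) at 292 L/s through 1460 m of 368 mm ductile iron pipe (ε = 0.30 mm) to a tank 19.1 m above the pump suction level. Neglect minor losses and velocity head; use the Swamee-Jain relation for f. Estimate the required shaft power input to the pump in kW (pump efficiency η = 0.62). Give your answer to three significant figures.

P_shaft ≈ 185 kW

V = 4Q/(πD²) = 2.745 m/s; Re = 4.30×10^5; ε/D = 8.15×10^-4; f = 0.01962
h_f = f(L/D)V²/2g = 29.90 m
Total head H = z + h_f = 19.1 + 29.90 = 49.00 m
P_hyd = ρgQH = 819.0·9.81·0.292·49.00 = 114.9 kW
P_shaft = P_hyd/η = 114.9/0.62 = 185.4 kW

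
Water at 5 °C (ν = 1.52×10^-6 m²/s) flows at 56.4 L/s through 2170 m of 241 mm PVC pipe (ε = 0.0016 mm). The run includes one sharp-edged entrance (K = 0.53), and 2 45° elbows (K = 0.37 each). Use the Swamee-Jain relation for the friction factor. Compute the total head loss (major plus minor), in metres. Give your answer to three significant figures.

H_L ≈ 11.1 m

V = 4Q/(πD²) = 1.236 m/s; V²/2g = 0.07791 m
Re = 1.96×10^5, ε/D = 6.64×10^-6 → f = 0.01565 (Swamee-Jain)
Major: h_f = f(L/D)·V²/2g = 0.01565·9004·0.07791 = 10.98 m
Minor: ΣK = 1.27; h_m = ΣK·V²/2g = 0.09895 m
Total H_L = 10.98 + 0.09895 = 11.08 m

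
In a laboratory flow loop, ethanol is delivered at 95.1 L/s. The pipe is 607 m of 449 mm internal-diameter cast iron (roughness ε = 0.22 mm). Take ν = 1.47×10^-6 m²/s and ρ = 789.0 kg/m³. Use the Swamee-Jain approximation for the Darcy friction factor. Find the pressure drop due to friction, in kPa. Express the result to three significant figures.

Δp ≈ 3.66 kPa

V = 4Q/(πD²) = 4·0.0951/(π·0.449²) = 0.6006 m/s
Re = VD/ν = 0.6006·0.449/1.47×10^-6 = 1.83×10^5 → turbulent
ε/D = 0.22/449 = 4.90×10^-4
Swamee-Jain: f = 0.01903
h_f = f(L/D)V²/(2g) = 0.01903·(607/0.449)·0.6006²/(2·9.81) = 0.4731 m
Δp = ρg·h_f = 789.0·9.81·0.4731 = 3.662 kPa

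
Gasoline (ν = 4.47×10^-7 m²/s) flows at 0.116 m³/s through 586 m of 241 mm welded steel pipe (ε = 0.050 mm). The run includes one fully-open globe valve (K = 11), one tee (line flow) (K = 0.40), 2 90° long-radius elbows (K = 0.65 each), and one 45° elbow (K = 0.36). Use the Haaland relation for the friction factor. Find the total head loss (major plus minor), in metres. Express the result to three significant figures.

V = 4Q/(πD²) = 2.543 m/s; V²/2g = 0.3296 m
Re = 1.37×10^6, ε/D = 2.07×10^-4 → f = 0.01448 (Haaland)
Major: h_f = f(L/D)·V²/2g = 0.01448·2432·0.3296 = 11.60 m
Minor: ΣK = 13.1; h_m = ΣK·V²/2g = 4.304 m
Total H_L = 11.60 + 4.304 = 15.91 m

H_L ≈ 15.9 m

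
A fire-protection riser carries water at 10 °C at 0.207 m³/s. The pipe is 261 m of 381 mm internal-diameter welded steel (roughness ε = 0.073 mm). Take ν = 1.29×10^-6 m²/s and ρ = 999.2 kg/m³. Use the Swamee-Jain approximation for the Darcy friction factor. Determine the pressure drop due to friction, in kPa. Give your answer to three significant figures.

Δp ≈ 17.3 kPa

V = 4Q/(πD²) = 4·0.207/(π·0.381²) = 1.816 m/s
Re = VD/ν = 1.816·0.381/1.29×10^-6 = 5.36×10^5 → turbulent
ε/D = 0.073/381 = 1.92×10^-4
Swamee-Jain: f = 0.01534
h_f = f(L/D)V²/(2g) = 0.01534·(261/0.381)·1.816²/(2·9.81) = 1.766 m
Δp = ρg·h_f = 999.2·9.81·1.766 = 17.31 kPa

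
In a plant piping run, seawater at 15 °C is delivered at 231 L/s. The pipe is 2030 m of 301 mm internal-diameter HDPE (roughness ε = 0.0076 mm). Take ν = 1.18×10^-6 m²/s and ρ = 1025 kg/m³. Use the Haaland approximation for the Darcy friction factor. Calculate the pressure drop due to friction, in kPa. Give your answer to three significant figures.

V = 4Q/(πD²) = 4·0.231/(π·0.301²) = 3.246 m/s
Re = VD/ν = 3.246·0.301/1.18×10^-6 = 8.28×10^5 → turbulent
ε/D = 0.0076/301 = 2.52×10^-5
Haaland: f = 0.01238
h_f = f(L/D)V²/(2g) = 0.01238·(2030/0.301)·3.246²/(2·9.81) = 44.86 m
Δp = ρg·h_f = 1025·9.81·44.86 = 451.1 kPa

Δp ≈ 451 kPa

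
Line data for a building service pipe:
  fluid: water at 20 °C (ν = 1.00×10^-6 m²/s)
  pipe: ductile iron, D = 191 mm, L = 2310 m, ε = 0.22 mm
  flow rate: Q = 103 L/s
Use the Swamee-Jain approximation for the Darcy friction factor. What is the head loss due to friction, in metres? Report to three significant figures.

V = 4Q/(πD²) = 4·0.103/(π·0.191²) = 3.595 m/s
Re = VD/ν = 3.595·0.191/1.00×10^-6 = 6.87×10^5 → turbulent
ε/D = 0.22/191 = 0.00115
Swamee-Jain: f = 0.02083
h_f = f(L/D)V²/(2g) = 0.02083·(2310/0.191)·3.595²/(2·9.81) = 165.9 m

h_f ≈ 166 m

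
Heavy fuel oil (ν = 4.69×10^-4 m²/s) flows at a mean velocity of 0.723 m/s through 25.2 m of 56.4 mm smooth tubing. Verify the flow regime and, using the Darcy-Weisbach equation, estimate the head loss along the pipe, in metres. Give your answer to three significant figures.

h_f ≈ 8.76 m

Re = VD/ν = 0.723·0.05640/4.69×10^-4 = 86.9 → laminar (Re < 2300)
f = 64/Re = 0.7361
h_f = f(L/D)V²/(2g) = 0.7361·(25.2/0.05640)·0.723²/(2·9.81) = 8.763 m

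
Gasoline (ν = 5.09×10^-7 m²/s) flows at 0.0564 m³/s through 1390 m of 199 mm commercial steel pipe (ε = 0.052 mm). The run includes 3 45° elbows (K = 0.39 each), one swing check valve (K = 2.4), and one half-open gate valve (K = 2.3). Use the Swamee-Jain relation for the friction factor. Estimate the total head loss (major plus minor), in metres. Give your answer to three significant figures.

H_L ≈ 19.3 m

V = 4Q/(πD²) = 1.813 m/s; V²/2g = 0.1676 m
Re = 7.09×10^5, ε/D = 2.61×10^-4 → f = 0.01568 (Swamee-Jain)
Major: h_f = f(L/D)·V²/2g = 0.01568·6985·0.1676 = 18.36 m
Minor: ΣK = 5.87; h_m = ΣK·V²/2g = 0.9838 m
Total H_L = 18.36 + 0.9838 = 19.35 m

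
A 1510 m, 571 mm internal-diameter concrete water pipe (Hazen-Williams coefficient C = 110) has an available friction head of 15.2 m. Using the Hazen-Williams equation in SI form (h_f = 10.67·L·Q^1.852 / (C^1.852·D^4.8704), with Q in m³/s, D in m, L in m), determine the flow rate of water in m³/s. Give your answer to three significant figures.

Rearranging: Q = [h_f·C^1.852·D^4.8704 / (10.67·L)]^(1/1.852)
Q = [15.2·110^1.852·0.571^4.8704 / (10.67·1510)]^0.540 = 0.5860 m³/s

Q ≈ 0.586 m³/s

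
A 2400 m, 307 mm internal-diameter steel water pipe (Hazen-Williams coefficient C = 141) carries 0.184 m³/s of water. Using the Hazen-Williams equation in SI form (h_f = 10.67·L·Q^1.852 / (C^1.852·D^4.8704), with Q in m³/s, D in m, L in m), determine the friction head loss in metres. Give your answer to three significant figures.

h_f = 10.67·2400·0.184^1.852 / (141^1.852·0.307^4.8704) = 36.67 m

h_f ≈ 36.7 m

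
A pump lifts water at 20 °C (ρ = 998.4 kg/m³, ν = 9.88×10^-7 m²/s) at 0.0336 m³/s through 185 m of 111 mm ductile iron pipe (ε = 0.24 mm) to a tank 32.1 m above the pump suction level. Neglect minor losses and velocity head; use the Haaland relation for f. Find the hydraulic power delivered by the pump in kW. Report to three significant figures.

P_hyd ≈ 18.8 kW

V = 4Q/(πD²) = 3.472 m/s; Re = 3.90×10^5; ε/D = 0.00216; f = 0.02435
h_f = f(L/D)V²/2g = 24.94 m
Total head H = z + h_f = 32.1 + 24.94 = 57.04 m
P_hyd = ρgQH = 998.4·9.81·0.0336·57.04 = 18.77 kW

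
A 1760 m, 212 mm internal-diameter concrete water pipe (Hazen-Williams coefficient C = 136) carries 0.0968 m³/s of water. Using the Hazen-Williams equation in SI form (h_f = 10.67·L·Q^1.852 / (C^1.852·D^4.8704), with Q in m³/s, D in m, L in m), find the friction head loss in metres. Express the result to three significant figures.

h_f ≈ 53.1 m

h_f = 10.67·1760·0.0968^1.852 / (136^1.852·0.212^4.8704) = 53.12 m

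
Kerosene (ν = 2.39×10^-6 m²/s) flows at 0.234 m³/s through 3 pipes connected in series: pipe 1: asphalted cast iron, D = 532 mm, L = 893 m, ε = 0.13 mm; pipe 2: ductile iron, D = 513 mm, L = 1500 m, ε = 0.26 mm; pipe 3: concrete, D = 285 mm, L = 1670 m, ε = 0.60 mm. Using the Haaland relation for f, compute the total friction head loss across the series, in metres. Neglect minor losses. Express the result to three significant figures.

H ≈ 102 m

Pipe 1: V = 1.053 m/s, Re = 2.34×10^5, ε/D = 2.44×10^-4, f = 0.01684, h_1 = f(L/D)V²/2g = 1.597 m
Pipe 2: V = 1.132 m/s, Re = 2.43×10^5, ε/D = 5.07×10^-4, f = 0.01838, h_2 = f(L/D)V²/2g = 3.511 m
Pipe 3: V = 3.668 m/s, Re = 4.37×10^5, ε/D = 0.00211, f = 0.02415, h_3 = f(L/D)V²/2g = 97.02 m
Series → Q common, losses add: H = Σh = 102.1 m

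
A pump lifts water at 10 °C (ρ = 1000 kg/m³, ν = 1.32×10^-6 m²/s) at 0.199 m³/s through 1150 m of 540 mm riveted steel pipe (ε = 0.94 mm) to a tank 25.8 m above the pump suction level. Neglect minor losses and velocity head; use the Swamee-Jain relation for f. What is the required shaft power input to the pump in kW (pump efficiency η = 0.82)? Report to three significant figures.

V = 4Q/(πD²) = 0.8689 m/s; Re = 3.55×10^5; ε/D = 0.00174; f = 0.02328
h_f = f(L/D)V²/2g = 1.908 m
Total head H = z + h_f = 25.8 + 1.908 = 27.71 m
P_hyd = ρgQH = 1000·9.81·0.199·27.71 = 54.09 kW
P_shaft = P_hyd/η = 54.09/0.82 = 65.96 kW

P_shaft ≈ 66.0 kW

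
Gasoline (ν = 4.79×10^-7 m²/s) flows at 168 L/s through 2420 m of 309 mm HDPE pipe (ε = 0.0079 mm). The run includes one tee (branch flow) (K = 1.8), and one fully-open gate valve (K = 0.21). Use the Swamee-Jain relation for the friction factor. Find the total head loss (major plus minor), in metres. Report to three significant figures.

V = 4Q/(πD²) = 2.240 m/s; V²/2g = 0.2558 m
Re = 1.45×10^6, ε/D = 2.56×10^-5 → f = 0.01165 (Swamee-Jain)
Major: h_f = f(L/D)·V²/2g = 0.01165·7832·0.2558 = 23.34 m
Minor: ΣK = 2.01; h_m = ΣK·V²/2g = 0.5142 m
Total H_L = 23.34 + 0.5142 = 23.85 m

H_L ≈ 23.9 m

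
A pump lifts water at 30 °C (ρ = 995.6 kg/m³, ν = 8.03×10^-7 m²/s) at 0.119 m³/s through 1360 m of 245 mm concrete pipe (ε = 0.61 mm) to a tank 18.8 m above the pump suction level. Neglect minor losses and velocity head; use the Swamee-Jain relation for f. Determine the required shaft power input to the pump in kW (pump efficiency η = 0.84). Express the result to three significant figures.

P_shaft ≈ 88.7 kW

V = 4Q/(πD²) = 2.524 m/s; Re = 7.70×10^5; ε/D = 0.00249; f = 0.02514
h_f = f(L/D)V²/2g = 45.31 m
Total head H = z + h_f = 18.8 + 45.31 = 64.11 m
P_hyd = ρgQH = 995.6·9.81·0.119·64.11 = 74.51 kW
P_shaft = P_hyd/η = 74.51/0.84 = 88.71 kW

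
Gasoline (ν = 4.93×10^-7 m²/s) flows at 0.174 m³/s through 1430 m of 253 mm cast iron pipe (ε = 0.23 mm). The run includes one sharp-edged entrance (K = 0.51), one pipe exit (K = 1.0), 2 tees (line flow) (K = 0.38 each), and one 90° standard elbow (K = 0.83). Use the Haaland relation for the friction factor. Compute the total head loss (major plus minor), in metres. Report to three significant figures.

H_L ≈ 68.8 m

V = 4Q/(πD²) = 3.461 m/s; V²/2g = 0.6106 m
Re = 1.78×10^6, ε/D = 9.09×10^-4 → f = 0.01939 (Haaland)
Major: h_f = f(L/D)·V²/2g = 0.01939·5652·0.6106 = 66.91 m
Minor: ΣK = 3.10; h_m = ΣK·V²/2g = 1.893 m
Total H_L = 66.91 + 1.893 = 68.80 m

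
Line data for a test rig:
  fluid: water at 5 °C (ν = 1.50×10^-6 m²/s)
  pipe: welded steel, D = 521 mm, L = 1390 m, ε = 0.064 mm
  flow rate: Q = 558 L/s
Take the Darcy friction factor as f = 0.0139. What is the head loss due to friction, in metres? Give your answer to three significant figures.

h_f ≈ 12.9 m

V = 4Q/(πD²) = 4·0.558/(π·0.521²) = 2.617 m/s
h_f = f(L/D)V²/(2g) = 0.01390·(1390/0.521)·2.617²/(2·9.81) = 12.95 m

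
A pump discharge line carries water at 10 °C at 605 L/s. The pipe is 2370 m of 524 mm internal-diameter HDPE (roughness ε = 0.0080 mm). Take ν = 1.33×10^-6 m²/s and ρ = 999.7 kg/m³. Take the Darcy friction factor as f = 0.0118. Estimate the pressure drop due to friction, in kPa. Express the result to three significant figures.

Δp ≈ 210 kPa

V = 4Q/(πD²) = 4·0.605/(π·0.524²) = 2.805 m/s
h_f = f(L/D)V²/(2g) = 0.01180·(2370/0.524)·2.805²/(2·9.81) = 21.41 m
Δp = ρg·h_f = 999.7·9.81·21.41 = 210.0 kPa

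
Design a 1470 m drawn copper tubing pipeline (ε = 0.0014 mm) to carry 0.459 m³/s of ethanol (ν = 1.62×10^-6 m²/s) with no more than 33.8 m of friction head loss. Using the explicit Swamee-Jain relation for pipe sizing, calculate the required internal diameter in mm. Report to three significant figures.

D ≈ 394 mm

Swamee-Jain (Type III): D = 0.66·[ε^1.25·(LQ²/(gh_f))^4.75 + ν·Q^9.4·(L/(gh_f))^5.2]^0.04
LQ²/(gh_f) = 0.9340; L/(gh_f) = 4.433
Term 1 = ε^1.25·(…)^4.75 = 3.48×10^-8; Term 2 = ν·Q^9.4·(…)^5.2 = 2.47×10^-6
D = 0.66·(3.48×10^-8 + 2.47×10^-6)^0.04 = 0.3940 m = 394 mm
Check: V = 3.76 m/s, Re = 9.16×10^5, f = 0.01187, h_f = 32.0 m ≈ 33.8 m ✓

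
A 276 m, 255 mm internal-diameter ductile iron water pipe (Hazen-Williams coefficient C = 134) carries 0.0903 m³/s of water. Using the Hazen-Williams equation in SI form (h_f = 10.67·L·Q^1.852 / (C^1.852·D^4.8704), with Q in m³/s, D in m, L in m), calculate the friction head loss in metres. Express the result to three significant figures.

h_f ≈ 3.06 m

h_f = 10.67·276·0.0903^1.852 / (134^1.852·0.255^4.8704) = 3.062 m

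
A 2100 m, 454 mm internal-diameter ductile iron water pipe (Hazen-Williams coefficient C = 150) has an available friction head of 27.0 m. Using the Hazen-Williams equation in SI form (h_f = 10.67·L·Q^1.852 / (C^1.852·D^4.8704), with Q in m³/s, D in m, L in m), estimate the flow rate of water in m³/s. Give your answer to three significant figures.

Rearranging: Q = [h_f·C^1.852·D^4.8704 / (10.67·L)]^(1/1.852)
Q = [27.0·150^1.852·0.454^4.8704 / (10.67·2100)]^0.540 = 0.4990 m³/s

Q ≈ 0.499 m³/s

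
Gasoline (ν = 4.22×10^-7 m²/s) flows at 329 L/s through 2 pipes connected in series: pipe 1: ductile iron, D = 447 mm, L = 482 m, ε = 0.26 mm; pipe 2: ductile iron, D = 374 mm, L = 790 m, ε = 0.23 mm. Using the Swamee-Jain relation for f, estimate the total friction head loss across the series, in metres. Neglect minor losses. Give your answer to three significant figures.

Pipe 1: V = 2.096 m/s, Re = 2.22×10^6, ε/D = 5.82×10^-4, f = 0.01755, h_1 = f(L/D)V²/2g = 4.240 m
Pipe 2: V = 2.995 m/s, Re = 2.65×10^6, ε/D = 6.15×10^-4, f = 0.01773, h_2 = f(L/D)V²/2g = 17.12 m
Series → Q common, losses add: H = Σh = 21.36 m

H ≈ 21.4 m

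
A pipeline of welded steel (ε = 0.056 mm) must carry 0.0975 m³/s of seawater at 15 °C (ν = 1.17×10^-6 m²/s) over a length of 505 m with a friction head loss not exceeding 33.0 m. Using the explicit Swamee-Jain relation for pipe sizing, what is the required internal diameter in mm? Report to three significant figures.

Swamee-Jain (Type III): D = 0.66·[ε^1.25·(LQ²/(gh_f))^4.75 + ν·Q^9.4·(L/(gh_f))^5.2]^0.04
LQ²/(gh_f) = 0.01483; L/(gh_f) = 1.560
Term 1 = ε^1.25·(…)^4.75 = 9.96×10^-15; Term 2 = ν·Q^9.4·(…)^5.2 = 3.71×10^-15
D = 0.66·(9.96×10^-15 + 3.71×10^-15)^0.04 = 0.1841 m = 184 mm
Check: V = 3.66 m/s, Re = 5.76×10^5, f = 0.01625, h_f = 30.5 m ≈ 33.0 m ✓

D ≈ 184 mm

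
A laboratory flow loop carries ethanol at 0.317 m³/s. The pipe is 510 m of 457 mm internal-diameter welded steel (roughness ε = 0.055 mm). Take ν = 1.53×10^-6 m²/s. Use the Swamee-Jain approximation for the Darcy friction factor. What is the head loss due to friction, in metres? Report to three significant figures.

h_f ≈ 3.08 m

V = 4Q/(πD²) = 4·0.317/(π·0.457²) = 1.933 m/s
Re = VD/ν = 1.933·0.457/1.53×10^-6 = 5.77×10^5 → turbulent
ε/D = 0.055/457 = 1.20×10^-4
Swamee-Jain: f = 0.01448
h_f = f(L/D)V²/(2g) = 0.01448·(510/0.457)·1.933²/(2·9.81) = 3.076 m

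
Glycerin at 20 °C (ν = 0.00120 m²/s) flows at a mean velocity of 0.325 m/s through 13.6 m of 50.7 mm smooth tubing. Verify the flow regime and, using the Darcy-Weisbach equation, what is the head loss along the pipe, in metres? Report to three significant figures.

h_f ≈ 6.73 m

Re = VD/ν = 0.325·0.05070/0.00120 = 13.7 → laminar (Re < 2300)
f = 64/Re = 4.661
h_f = f(L/D)V²/(2g) = 4.661·(13.6/0.05070)·0.325²/(2·9.81) = 6.731 m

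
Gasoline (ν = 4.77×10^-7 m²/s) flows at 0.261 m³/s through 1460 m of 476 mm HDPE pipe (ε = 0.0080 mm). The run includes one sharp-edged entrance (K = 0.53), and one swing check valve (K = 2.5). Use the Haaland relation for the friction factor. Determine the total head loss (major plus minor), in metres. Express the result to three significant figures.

V = 4Q/(πD²) = 1.467 m/s; V²/2g = 0.1096 m
Re = 1.46×10^6, ε/D = 1.68×10^-5 → f = 0.01128 (Haaland)
Major: h_f = f(L/D)·V²/2g = 0.01128·3067·0.1096 = 3.795 m
Minor: ΣK = 3.03; h_m = ΣK·V²/2g = 0.3322 m
Total H_L = 3.795 + 0.3322 = 4.127 m

H_L ≈ 4.13 m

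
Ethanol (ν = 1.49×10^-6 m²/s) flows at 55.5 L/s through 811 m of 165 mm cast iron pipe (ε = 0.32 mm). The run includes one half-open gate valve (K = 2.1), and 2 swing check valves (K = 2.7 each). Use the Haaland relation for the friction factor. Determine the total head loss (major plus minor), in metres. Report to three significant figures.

H_L ≈ 42.8 m

V = 4Q/(πD²) = 2.596 m/s; V²/2g = 0.3434 m
Re = 2.87×10^5, ε/D = 0.00194 → f = 0.02384 (Haaland)
Major: h_f = f(L/D)·V²/2g = 0.02384·4915·0.3434 = 40.24 m
Minor: ΣK = 7.50; h_m = ΣK·V²/2g = 2.575 m
Total H_L = 40.24 + 2.575 = 42.81 m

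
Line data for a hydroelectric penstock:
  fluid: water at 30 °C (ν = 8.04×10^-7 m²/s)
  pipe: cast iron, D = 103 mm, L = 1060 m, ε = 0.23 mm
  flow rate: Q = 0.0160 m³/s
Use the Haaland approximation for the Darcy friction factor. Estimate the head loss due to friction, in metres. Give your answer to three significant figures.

V = 4Q/(πD²) = 4·0.0160/(π·0.103²) = 1.920 m/s
Re = VD/ν = 1.920·0.103/8.04×10^-7 = 2.46×10^5 → turbulent
ε/D = 0.23/103 = 0.00223
Haaland: f = 0.02477
h_f = f(L/D)V²/(2g) = 0.02477·(1060/0.103)·1.920²/(2·9.81) = 47.90 m

h_f ≈ 47.9 m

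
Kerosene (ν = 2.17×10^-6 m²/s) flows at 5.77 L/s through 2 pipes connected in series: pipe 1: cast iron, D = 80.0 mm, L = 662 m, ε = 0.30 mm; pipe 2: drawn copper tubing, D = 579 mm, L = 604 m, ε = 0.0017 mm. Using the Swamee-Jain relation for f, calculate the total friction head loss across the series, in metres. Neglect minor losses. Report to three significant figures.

Pipe 1: V = 1.148 m/s, Re = 4.23×10^4, ε/D = 0.00375, f = 0.03074, h_1 = f(L/D)V²/2g = 17.09 m
Pipe 2: V = 0.02191 m/s, Re = 5850, ε/D = 2.94×10^-6, f = 0.03611, h_2 = f(L/D)V²/2g = 9.220×10^-4 m
Series → Q common, losses add: H = Σh = 17.09 m

H ≈ 17.1 m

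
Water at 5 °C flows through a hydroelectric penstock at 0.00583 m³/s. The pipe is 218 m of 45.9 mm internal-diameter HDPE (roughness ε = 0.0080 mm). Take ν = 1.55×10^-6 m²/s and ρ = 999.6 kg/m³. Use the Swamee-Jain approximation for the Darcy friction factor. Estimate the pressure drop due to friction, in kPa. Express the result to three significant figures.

V = 4Q/(πD²) = 4·0.00583/(π·0.0459²) = 3.523 m/s
Re = VD/ν = 3.523·0.0459/1.55×10^-6 = 1.04×10^5 → turbulent
ε/D = 0.0080/45.9 = 1.74×10^-4
Swamee-Jain: f = 0.01872
h_f = f(L/D)V²/(2g) = 0.01872·(218/0.0459)·3.523²/(2·9.81) = 56.27 m
Δp = ρg·h_f = 999.6·9.81·56.27 = 551.8 kPa

Δp ≈ 552 kPa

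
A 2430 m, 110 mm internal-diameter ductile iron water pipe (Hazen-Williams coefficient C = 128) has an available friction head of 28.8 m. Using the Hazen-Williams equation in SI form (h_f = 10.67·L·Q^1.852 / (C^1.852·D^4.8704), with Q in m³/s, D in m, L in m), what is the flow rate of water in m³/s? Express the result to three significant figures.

Q ≈ 0.00980 m³/s

Rearranging: Q = [h_f·C^1.852·D^4.8704 / (10.67·L)]^(1/1.852)
Q = [28.8·128^1.852·0.110^4.8704 / (10.67·2430)]^0.540 = 0.009795 m³/s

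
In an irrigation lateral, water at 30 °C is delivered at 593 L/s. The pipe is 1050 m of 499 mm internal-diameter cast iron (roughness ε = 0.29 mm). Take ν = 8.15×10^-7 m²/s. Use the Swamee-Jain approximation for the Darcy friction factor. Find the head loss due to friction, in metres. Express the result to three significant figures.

V = 4Q/(πD²) = 4·0.593/(π·0.499²) = 3.032 m/s
Re = VD/ν = 3.032·0.499/8.15×10^-7 = 1.86×10^6 → turbulent
ε/D = 0.29/499 = 5.81×10^-4
Swamee-Jain: f = 0.01760
h_f = f(L/D)V²/(2g) = 0.01760·(1050/0.499)·3.032²/(2·9.81) = 17.35 m

h_f ≈ 17.4 m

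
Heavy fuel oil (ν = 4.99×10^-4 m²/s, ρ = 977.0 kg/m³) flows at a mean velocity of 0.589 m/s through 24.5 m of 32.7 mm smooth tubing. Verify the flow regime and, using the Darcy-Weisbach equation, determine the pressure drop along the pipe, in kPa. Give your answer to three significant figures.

Δp ≈ 211 kPa

Re = VD/ν = 0.589·0.03270/4.99×10^-4 = 38.6 → laminar (Re < 2300)
f = 64/Re = 1.658
h_f = f(L/D)V²/(2g) = 1.658·(24.5/0.03270)·0.589²/(2·9.81) = 21.97 m
Δp = ρg·h_f = 977.0·9.81·21.97 = 210.5 kPa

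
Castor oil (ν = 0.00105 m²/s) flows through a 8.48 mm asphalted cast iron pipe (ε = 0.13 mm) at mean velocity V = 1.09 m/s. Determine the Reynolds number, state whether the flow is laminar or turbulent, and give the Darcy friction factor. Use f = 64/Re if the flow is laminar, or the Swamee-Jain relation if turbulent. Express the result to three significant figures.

Re = VD/ν = 1.090·0.00848/0.00105 = 8.80
Re < 2300 → laminar → f = 64/Re = 7.270

Re ≈ 8.80; laminar; f = 64/Re ≈ 7.27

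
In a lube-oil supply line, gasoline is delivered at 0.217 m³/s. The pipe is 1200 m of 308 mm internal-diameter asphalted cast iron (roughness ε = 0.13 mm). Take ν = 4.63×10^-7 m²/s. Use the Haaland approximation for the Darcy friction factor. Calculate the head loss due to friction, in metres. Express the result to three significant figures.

h_f ≈ 27.6 m

V = 4Q/(πD²) = 4·0.217/(π·0.308²) = 2.913 m/s
Re = VD/ν = 2.913·0.308/4.63×10^-7 = 1.94×10^6 → turbulent
ε/D = 0.13/308 = 4.22×10^-4
Haaland: f = 0.01638
h_f = f(L/D)V²/(2g) = 0.01638·(1200/0.308)·2.913²/(2·9.81) = 27.59 m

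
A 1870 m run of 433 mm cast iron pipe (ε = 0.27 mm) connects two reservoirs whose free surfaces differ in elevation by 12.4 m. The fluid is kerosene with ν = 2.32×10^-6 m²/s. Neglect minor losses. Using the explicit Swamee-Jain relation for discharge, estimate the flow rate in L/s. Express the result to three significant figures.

Swamee-Jain (Type II): Q = -0.965·√(gD⁵h_f/L)·ln[ε/(3.7D) + √(3.17ν²L/(gD³h_f))]
√(gD⁵h_f/L) = √(9.81·0.433⁵·12.4/1870) = 0.03147
ε/(3.7D) = 1.69×10^-4; √(3.17ν²L/(gD³h_f)) = 5.68×10^-5
Q = -0.965·0.03147·ln(2.254×10^-4) = 0.2550 m³/s
Check: V = 1.73 m/s, Re = 3.23×10^5, f = 0.01892, h_f = 12.5 m ≈ 12.4 m ✓

Q ≈ 255 L/s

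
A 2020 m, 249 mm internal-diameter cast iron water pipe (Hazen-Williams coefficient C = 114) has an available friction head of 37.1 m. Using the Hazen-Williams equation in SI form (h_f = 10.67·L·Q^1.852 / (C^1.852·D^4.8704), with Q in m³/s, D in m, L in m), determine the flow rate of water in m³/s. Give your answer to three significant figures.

Q ≈ 0.0947 m³/s

Rearranging: Q = [h_f·C^1.852·D^4.8704 / (10.67·L)]^(1/1.852)
Q = [37.1·114^1.852·0.249^4.8704 / (10.67·2020)]^0.540 = 0.09473 m³/s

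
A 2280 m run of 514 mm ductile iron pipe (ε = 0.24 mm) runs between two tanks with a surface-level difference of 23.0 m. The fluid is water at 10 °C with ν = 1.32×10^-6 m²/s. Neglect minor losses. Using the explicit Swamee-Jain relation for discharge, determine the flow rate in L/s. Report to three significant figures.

Swamee-Jain (Type II): Q = -0.965·√(gD⁵h_f/L)·ln[ε/(3.7D) + √(3.17ν²L/(gD³h_f))]
√(gD⁵h_f/L) = √(9.81·0.514⁵·23.0/2280) = 0.05959
ε/(3.7D) = 1.26×10^-4; √(3.17ν²L/(gD³h_f)) = 2.03×10^-5
Q = -0.965·0.05959·ln(1.465×10^-4) = 0.5076 m³/s
Check: V = 2.45 m/s, Re = 9.53×10^5, f = 0.01710, h_f = 23.1 m ≈ 23.0 m ✓

Q ≈ 508 L/s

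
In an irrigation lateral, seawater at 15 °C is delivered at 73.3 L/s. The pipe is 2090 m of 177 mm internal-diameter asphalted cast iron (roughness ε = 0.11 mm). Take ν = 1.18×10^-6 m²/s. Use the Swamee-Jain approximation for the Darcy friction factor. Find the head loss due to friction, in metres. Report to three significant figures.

V = 4Q/(πD²) = 4·0.0733/(π·0.177²) = 2.979 m/s
Re = VD/ν = 2.979·0.177/1.18×10^-6 = 4.47×10^5 → turbulent
ε/D = 0.11/177 = 6.21×10^-4
Swamee-Jain: f = 0.01859
h_f = f(L/D)V²/(2g) = 0.01859·(2090/0.177)·2.979²/(2·9.81) = 99.28 m

h_f ≈ 99.3 m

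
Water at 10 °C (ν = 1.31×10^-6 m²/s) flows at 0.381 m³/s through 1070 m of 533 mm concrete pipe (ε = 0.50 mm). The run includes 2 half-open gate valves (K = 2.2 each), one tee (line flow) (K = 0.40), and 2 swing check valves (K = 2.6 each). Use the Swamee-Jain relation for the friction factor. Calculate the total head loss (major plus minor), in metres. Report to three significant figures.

V = 4Q/(πD²) = 1.708 m/s; V²/2g = 0.1486 m
Re = 6.95×10^5, ε/D = 9.38×10^-4 → f = 0.01990 (Swamee-Jain)
Major: h_f = f(L/D)·V²/2g = 0.01990·2008·0.1486 = 5.936 m
Minor: ΣK = 10.0; h_m = ΣK·V²/2g = 1.486 m
Total H_L = 5.936 + 1.486 = 7.422 m

H_L ≈ 7.42 m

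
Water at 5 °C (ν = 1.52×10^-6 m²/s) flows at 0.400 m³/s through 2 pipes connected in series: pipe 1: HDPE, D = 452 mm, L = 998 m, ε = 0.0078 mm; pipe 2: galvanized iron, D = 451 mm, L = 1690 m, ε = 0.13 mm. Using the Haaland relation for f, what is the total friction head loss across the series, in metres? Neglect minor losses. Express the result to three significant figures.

Pipe 1: V = 2.493 m/s, Re = 7.41×10^5, ε/D = 1.73×10^-5, f = 0.01245, h_1 = f(L/D)V²/2g = 8.710 m
Pipe 2: V = 2.504 m/s, Re = 7.43×10^5, ε/D = 2.88×10^-4, f = 0.01570, h_2 = f(L/D)V²/2g = 18.80 m
Series → Q common, losses add: H = Σh = 27.51 m

H ≈ 27.5 m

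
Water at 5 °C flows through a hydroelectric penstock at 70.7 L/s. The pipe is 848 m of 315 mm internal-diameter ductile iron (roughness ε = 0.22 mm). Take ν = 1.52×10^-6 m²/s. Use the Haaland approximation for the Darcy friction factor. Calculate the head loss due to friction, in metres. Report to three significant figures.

V = 4Q/(πD²) = 4·0.0707/(π·0.315²) = 0.9072 m/s
Re = VD/ν = 0.9072·0.315/1.52×10^-6 = 1.88×10^5 → turbulent
ε/D = 0.22/315 = 6.98×10^-4
Haaland: f = 0.01970
h_f = f(L/D)V²/(2g) = 0.01970·(848/0.315)·0.9072²/(2·9.81) = 2.225 m

h_f ≈ 2.23 m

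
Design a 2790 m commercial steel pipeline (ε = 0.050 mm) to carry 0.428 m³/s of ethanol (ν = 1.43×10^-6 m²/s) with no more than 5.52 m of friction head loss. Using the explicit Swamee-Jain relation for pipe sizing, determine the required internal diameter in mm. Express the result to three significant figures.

D ≈ 645 mm

Swamee-Jain (Type III): D = 0.66·[ε^1.25·(LQ²/(gh_f))^4.75 + ν·Q^9.4·(L/(gh_f))^5.2]^0.04
LQ²/(gh_f) = 9.438; L/(gh_f) = 51.52
Term 1 = ε^1.25·(…)^4.75 = 0.180; Term 2 = ν·Q^9.4·(…)^5.2 = 0.392
D = 0.66·(0.180 + 0.392)^0.04 = 0.6454 m = 645 mm
Check: V = 1.31 m/s, Re = 5.90×10^5, f = 0.01391, h_f = 5.25 m ≈ 5.52 m ✓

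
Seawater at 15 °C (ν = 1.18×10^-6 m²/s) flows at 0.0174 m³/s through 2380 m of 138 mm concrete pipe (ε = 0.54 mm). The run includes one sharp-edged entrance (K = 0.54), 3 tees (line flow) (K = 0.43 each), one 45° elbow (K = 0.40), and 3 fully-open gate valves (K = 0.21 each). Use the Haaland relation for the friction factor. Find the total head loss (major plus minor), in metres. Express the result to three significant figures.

V = 4Q/(πD²) = 1.163 m/s; V²/2g = 0.06898 m
Re = 1.36×10^5, ε/D = 0.00391 → f = 0.02903 (Haaland)
Major: h_f = f(L/D)·V²/2g = 0.02903·17246·0.06898 = 34.53 m
Minor: ΣK = 2.86; h_m = ΣK·V²/2g = 0.1973 m
Total H_L = 34.53 + 0.1973 = 34.73 m

H_L ≈ 34.7 m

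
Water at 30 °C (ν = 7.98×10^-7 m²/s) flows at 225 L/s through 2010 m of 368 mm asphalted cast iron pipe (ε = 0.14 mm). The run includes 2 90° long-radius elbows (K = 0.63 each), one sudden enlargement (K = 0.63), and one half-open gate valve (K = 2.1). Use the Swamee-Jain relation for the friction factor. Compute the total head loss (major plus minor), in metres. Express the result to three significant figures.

H_L ≈ 21.4 m

V = 4Q/(πD²) = 2.115 m/s; V²/2g = 0.2281 m
Re = 9.76×10^5, ε/D = 3.80×10^-4 → f = 0.01645 (Swamee-Jain)
Major: h_f = f(L/D)·V²/2g = 0.01645·5462·0.2281 = 20.49 m
Minor: ΣK = 3.99; h_m = ΣK·V²/2g = 0.9101 m
Total H_L = 20.49 + 0.9101 = 21.40 m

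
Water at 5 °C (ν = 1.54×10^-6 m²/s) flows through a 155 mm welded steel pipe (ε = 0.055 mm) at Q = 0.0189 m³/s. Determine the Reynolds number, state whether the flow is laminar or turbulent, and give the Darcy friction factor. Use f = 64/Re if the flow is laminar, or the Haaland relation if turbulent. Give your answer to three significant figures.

V = 4Q/(πD²) = 1.002 m/s
Re = VD/ν = 1.002·0.155/1.54×10^-6 = 1.01×10^5
Re > 4000 → turbulent; ε/D = 3.55×10^-4
Haaland: f = 0.01942

Re ≈ 1.01×10^5; turbulent; f ≈ 0.0194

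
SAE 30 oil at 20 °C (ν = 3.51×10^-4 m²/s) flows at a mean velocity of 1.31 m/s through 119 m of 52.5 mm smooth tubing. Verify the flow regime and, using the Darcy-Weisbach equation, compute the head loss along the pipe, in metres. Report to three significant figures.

h_f ≈ 64.8 m

Re = VD/ν = 1.31·0.05250/3.51×10^-4 = 196 → laminar (Re < 2300)
f = 64/Re = 0.3266
h_f = f(L/D)V²/(2g) = 0.3266·(119/0.05250)·1.31²/(2·9.81) = 64.76 m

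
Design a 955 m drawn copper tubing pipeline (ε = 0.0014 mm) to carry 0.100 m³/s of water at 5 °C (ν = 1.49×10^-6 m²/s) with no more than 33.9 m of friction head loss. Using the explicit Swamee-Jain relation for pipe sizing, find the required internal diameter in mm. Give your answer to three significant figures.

Swamee-Jain (Type III): D = 0.66·[ε^1.25·(LQ²/(gh_f))^4.75 + ν·Q^9.4·(L/(gh_f))^5.2]^0.04
LQ²/(gh_f) = 0.02872; L/(gh_f) = 2.872
Term 1 = ε^1.25·(…)^4.75 = 2.28×10^-15; Term 2 = ν·Q^9.4·(…)^5.2 = 1.43×10^-13
D = 0.66·(2.28×10^-15 + 1.43×10^-13)^0.04 = 0.2023 m = 202 mm
Check: V = 3.11 m/s, Re = 4.22×10^5, f = 0.01360, h_f = 31.6 m ≈ 33.9 m ✓

D ≈ 202 mm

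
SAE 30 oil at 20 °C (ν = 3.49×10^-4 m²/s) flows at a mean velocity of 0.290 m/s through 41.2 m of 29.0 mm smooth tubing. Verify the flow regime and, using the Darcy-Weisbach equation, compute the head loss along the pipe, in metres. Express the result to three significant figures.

Re = VD/ν = 0.290·0.02900/3.49×10^-4 = 24.1 → laminar (Re < 2300)
f = 64/Re = 2.656
h_f = f(L/D)V²/(2g) = 2.656·(41.2/0.02900)·0.290²/(2·9.81) = 16.17 m

h_f ≈ 16.2 m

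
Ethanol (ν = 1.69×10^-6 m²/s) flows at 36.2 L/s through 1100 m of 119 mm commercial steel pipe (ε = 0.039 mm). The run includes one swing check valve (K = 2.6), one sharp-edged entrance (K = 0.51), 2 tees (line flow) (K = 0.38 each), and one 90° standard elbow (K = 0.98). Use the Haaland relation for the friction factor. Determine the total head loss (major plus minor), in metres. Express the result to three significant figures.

H_L ≈ 89.6 m

V = 4Q/(πD²) = 3.255 m/s; V²/2g = 0.5399 m
Re = 2.29×10^5, ε/D = 3.28×10^-4 → f = 0.01742 (Haaland)
Major: h_f = f(L/D)·V²/2g = 0.01742·9244·0.5399 = 86.97 m
Minor: ΣK = 4.85; h_m = ΣK·V²/2g = 2.619 m
Total H_L = 86.97 + 2.619 = 89.58 m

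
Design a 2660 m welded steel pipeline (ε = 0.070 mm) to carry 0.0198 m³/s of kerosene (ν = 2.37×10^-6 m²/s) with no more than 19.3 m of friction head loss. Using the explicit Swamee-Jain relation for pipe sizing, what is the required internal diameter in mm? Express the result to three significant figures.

D ≈ 159 mm

Swamee-Jain (Type III): D = 0.66·[ε^1.25·(LQ²/(gh_f))^4.75 + ν·Q^9.4·(L/(gh_f))^5.2]^0.04
LQ²/(gh_f) = 0.005508; L/(gh_f) = 14.05
Term 1 = ε^1.25·(…)^4.75 = 1.19×10^-16; Term 2 = ν·Q^9.4·(…)^5.2 = 2.14×10^-16
D = 0.66·(1.19×10^-16 + 2.14×10^-16)^0.04 = 0.1587 m = 159 mm
Check: V = 1.00 m/s, Re = 6.70×10^4, f = 0.02136, h_f = 18.3 m ≈ 19.3 m ✓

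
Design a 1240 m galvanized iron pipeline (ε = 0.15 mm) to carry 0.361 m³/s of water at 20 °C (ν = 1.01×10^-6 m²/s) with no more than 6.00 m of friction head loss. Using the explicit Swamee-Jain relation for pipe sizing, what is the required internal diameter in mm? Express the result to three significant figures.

D ≈ 520 mm

Swamee-Jain (Type III): D = 0.66·[ε^1.25·(LQ²/(gh_f))^4.75 + ν·Q^9.4·(L/(gh_f))^5.2]^0.04
LQ²/(gh_f) = 2.745; L/(gh_f) = 21.07
Term 1 = ε^1.25·(…)^4.75 = 0.00201; Term 2 = ν·Q^9.4·(…)^5.2 = 5.34×10^-4
D = 0.66·(0.00201 + 5.34×10^-4)^0.04 = 0.5197 m = 520 mm
Check: V = 1.70 m/s, Re = 8.76×10^5, f = 0.01575, h_f = 5.55 m ≈ 6.00 m ✓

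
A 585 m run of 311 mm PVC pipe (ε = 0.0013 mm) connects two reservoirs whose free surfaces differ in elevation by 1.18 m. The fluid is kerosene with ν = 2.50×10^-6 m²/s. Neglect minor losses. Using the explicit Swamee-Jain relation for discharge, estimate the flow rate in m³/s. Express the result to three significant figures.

Q ≈ 0.0630 m³/s

Swamee-Jain (Type II): Q = -0.965·√(gD⁵h_f/L)·ln[ε/(3.7D) + √(3.17ν²L/(gD³h_f))]
√(gD⁵h_f/L) = √(9.81·0.311⁵·1.18/585) = 0.007587
ε/(3.7D) = 1.13×10^-6; √(3.17ν²L/(gD³h_f)) = 1.82×10^-4
Q = -0.965·0.007587·ln(1.836×10^-4) = 0.06299 m³/s
Check: V = 0.829 m/s, Re = 1.03×10^5, f = 0.01777, h_f = 1.17 m ≈ 1.18 m ✓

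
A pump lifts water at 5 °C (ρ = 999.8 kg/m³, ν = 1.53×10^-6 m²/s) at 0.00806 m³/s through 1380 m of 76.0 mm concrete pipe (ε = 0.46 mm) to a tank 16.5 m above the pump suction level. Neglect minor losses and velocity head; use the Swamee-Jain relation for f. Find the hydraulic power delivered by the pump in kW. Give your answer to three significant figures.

P_hyd ≈ 9.02 kW

V = 4Q/(πD²) = 1.777 m/s; Re = 8.83×10^4; ε/D = 0.00605; f = 0.03341
h_f = f(L/D)V²/2g = 97.61 m
Total head H = z + h_f = 16.5 + 97.61 = 114.1 m
P_hyd = ρgQH = 999.8·9.81·0.00806·114.1 = 9.021 kW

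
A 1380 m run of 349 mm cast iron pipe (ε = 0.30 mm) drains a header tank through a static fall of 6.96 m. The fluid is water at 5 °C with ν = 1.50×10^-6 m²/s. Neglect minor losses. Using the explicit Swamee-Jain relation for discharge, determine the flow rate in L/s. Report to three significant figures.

Q ≈ 126 L/s

Swamee-Jain (Type II): Q = -0.965·√(gD⁵h_f/L)·ln[ε/(3.7D) + √(3.17ν²L/(gD³h_f))]
√(gD⁵h_f/L) = √(9.81·0.349⁵·6.96/1380) = 0.01601
ε/(3.7D) = 2.32×10^-4; √(3.17ν²L/(gD³h_f)) = 5.82×10^-5
Q = -0.965·0.01601·ln(2.906×10^-4) = 0.1258 m³/s
Check: V = 1.31 m/s, Re = 3.06×10^5, f = 0.02012, h_f = 7.01 m ≈ 6.96 m ✓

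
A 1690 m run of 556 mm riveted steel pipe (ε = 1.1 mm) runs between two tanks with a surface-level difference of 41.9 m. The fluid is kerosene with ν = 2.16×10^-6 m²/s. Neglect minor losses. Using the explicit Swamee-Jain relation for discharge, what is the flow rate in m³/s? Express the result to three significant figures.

Q ≈ 0.823 m³/s

Swamee-Jain (Type II): Q = -0.965·√(gD⁵h_f/L)·ln[ε/(3.7D) + √(3.17ν²L/(gD³h_f))]
√(gD⁵h_f/L) = √(9.81·0.556⁵·41.9/1690) = 0.1137
ε/(3.7D) = 5.35×10^-4; √(3.17ν²L/(gD³h_f)) = 1.88×10^-5
Q = -0.965·0.1137·ln(5.535×10^-4) = 0.8227 m³/s
Check: V = 3.39 m/s, Re = 8.72×10^5, f = 0.02365, h_f = 42.1 m ≈ 41.9 m ✓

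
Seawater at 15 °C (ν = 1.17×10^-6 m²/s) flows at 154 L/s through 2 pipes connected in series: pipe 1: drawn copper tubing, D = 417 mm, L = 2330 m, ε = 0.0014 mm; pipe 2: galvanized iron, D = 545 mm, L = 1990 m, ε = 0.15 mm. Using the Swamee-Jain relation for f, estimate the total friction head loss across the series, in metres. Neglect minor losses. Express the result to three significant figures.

Pipe 1: V = 1.128 m/s, Re = 4.02×10^5, ε/D = 3.36×10^-6, f = 0.01366, h_1 = f(L/D)V²/2g = 4.948 m
Pipe 2: V = 0.6601 m/s, Re = 3.08×10^5, ε/D = 2.75×10^-4, f = 0.01684, h_2 = f(L/D)V²/2g = 1.366 m
Series → Q common, losses add: H = Σh = 6.314 m

H ≈ 6.31 m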